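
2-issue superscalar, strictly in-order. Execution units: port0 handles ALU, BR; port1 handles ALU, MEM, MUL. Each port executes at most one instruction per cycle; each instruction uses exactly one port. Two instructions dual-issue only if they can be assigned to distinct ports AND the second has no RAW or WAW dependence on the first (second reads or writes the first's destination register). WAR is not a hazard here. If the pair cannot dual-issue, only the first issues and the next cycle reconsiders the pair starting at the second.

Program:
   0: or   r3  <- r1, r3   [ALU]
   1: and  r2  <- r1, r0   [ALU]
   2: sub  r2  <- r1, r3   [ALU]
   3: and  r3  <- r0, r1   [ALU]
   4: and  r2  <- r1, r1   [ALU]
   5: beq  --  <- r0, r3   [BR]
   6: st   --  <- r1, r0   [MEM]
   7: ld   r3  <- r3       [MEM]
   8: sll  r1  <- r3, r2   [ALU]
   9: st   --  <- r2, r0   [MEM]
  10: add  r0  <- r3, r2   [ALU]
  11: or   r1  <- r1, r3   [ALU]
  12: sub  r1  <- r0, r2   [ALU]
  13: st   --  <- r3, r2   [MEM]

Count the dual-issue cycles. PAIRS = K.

PAIRS = 6

t=0 i0,i1:or and ; pair
t=1 i2,i3:sub and ; pair
t=2 i4,i5:and beq ; pair
t=3 i6:st ; no-port MEM/MEM
t=4 i7:ld ; RAW r3
t=5 i8,i9:sll st ; pair
t=6 i10,i11:add or ; pair
t=7 i12,i13:sub st ; pair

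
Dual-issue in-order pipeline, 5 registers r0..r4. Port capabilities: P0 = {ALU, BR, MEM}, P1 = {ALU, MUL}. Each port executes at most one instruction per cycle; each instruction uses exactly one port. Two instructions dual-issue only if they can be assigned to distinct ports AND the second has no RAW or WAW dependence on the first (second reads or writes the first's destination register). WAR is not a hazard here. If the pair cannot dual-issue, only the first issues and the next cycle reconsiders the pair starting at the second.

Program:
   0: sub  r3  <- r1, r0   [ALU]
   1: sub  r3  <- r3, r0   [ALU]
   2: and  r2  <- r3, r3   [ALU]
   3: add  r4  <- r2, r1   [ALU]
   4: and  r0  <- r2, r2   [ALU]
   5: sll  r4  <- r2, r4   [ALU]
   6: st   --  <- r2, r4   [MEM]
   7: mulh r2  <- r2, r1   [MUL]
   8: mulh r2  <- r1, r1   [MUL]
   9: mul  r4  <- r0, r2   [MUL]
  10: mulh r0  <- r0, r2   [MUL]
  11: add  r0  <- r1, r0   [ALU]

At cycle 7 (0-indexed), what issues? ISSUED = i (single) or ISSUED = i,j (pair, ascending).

[0] i0  sub.ALU  -- RAW+WAW r3
[1] i1  sub.ALU  -- RAW r3
[2] i2  and.ALU  -- RAW r2
[3] i3&i4  add.ALU and.ALU  -- pair
[4] i5  sll.ALU  -- RAW r4
[5] i6&i7  st.MEM mulh.MUL  -- pair
[6] i8  mulh.MUL  -- no-port MUL/MUL
[7] i9  mul.MUL  -- no-port MUL/MUL
[8] i10  mulh.MUL  -- RAW+WAW r0
[9] i11  add.ALU  -- tail

ISSUED = 9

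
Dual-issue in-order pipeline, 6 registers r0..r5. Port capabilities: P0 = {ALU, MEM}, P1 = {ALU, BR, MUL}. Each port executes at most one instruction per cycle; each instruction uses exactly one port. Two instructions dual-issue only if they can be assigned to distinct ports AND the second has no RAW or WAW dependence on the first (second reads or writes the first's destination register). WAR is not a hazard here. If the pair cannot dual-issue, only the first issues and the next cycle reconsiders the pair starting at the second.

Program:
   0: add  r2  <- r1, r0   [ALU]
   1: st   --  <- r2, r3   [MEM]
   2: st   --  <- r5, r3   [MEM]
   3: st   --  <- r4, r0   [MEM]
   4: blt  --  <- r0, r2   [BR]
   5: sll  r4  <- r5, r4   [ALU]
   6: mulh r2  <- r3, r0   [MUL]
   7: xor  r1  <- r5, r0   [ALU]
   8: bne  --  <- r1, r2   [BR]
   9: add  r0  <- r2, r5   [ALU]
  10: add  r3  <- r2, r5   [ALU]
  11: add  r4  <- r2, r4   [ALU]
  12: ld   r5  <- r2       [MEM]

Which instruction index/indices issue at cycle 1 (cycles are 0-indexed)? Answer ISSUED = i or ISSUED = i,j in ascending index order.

t=0 i0:add ; RAW r2
t=1 i1:st ; no-port MEM/MEM
t=2 i2:st ; no-port MEM/MEM
t=3 i3/i4:st blt ; dual
t=4 i5/i6:sll mulh ; dual
t=5 i7:xor ; RAW r1
t=6 i8/i9:bne add ; dual
t=7 i10/i11:add add ; dual
t=8 i12:ld ; tail

ISSUED = 1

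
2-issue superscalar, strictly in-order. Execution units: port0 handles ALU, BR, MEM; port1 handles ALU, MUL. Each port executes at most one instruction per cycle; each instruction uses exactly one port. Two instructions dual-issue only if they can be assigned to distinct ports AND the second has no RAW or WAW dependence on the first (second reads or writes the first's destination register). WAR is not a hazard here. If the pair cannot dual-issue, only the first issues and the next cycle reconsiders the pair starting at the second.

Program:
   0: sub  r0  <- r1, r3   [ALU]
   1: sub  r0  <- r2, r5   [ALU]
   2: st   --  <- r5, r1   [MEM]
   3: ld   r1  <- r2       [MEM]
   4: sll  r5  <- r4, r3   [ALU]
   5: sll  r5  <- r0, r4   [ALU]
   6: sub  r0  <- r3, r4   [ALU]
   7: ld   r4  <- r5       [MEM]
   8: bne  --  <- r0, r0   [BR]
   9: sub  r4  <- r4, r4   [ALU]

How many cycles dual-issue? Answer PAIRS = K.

PAIRS = 4

  cy0 -> i0 (sub.ALU) WAW r0
  cy1 -> i1,i2 (sub.ALU+st.MEM) 2-wide
  cy2 -> i3,i4 (ld.MEM+sll.ALU) 2-wide
  cy3 -> i5,i6 (sll.ALU+sub.ALU) 2-wide
  cy4 -> i7 (ld.MEM) no-port MEM/BR
  cy5 -> i8,i9 (bne.BR+sub.ALU) 2-wide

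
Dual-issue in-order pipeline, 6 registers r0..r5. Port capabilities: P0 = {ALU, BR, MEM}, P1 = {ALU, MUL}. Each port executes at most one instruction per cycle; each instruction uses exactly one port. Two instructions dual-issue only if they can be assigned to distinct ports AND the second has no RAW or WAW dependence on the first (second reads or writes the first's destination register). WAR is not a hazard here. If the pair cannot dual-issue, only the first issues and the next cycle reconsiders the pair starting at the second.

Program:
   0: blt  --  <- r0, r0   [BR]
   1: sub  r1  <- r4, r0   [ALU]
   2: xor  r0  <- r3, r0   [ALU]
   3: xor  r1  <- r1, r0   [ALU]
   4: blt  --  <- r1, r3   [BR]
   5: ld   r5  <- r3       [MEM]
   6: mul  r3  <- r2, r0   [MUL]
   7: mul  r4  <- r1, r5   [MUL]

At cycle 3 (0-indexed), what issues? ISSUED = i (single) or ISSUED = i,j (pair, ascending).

ISSUED = 4

[0] i0/i1  blt.BR;sub.ALU  -- dual
[1] i2  xor.ALU  -- RAW r0
[2] i3  xor.ALU  -- RAW r1
[3] i4  blt.BR  -- no-port BR/MEM
[4] i5/i6  ld.MEM;mul.MUL  -- dual
[5] i7  mul.MUL  -- tail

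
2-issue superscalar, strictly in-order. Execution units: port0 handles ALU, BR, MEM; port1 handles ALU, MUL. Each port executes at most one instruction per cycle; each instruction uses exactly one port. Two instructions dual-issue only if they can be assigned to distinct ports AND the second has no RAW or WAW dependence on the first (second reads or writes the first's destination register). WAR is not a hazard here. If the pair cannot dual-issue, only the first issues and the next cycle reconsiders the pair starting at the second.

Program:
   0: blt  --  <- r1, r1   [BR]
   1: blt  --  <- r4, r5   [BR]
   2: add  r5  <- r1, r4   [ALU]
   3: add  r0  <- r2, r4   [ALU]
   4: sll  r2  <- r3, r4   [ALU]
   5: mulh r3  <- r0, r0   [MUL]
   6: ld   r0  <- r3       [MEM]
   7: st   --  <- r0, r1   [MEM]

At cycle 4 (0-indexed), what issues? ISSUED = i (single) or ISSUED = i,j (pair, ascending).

  cy0 -> i0 (blt.BR) no-port BR/BR
  cy1 -> i1&i2 (blt.BR/add.ALU) 2-wide
  cy2 -> i3&i4 (add.ALU/sll.ALU) 2-wide
  cy3 -> i5 (mulh.MUL) RAW r3
  cy4 -> i6 (ld.MEM) no-port MEM/MEM
  cy5 -> i7 (st.MEM) tail

ISSUED = 6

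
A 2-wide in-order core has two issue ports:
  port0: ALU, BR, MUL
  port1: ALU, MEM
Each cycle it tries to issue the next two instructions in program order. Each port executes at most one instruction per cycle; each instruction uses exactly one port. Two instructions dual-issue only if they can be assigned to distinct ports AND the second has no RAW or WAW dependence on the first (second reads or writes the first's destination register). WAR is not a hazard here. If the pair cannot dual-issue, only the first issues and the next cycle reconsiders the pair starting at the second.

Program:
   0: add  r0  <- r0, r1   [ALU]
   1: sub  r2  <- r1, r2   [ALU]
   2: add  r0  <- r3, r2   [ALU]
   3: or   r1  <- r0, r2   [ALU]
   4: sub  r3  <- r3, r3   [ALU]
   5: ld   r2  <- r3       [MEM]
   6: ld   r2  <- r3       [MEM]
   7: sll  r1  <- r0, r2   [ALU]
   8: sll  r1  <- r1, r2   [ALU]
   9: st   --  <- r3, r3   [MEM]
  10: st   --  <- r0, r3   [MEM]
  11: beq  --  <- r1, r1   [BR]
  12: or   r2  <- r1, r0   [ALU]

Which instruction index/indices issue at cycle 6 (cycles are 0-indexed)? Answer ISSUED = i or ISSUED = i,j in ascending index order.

0. add.ALU+sub.ALU @i0&i1  | 2-wide
1. add.ALU @i2  | RAW r0
2. or.ALU+sub.ALU @i3&i4  | 2-wide
3. ld.MEM @i5  | no-port MEM/MEM
4. ld.MEM @i6  | RAW r2
5. sll.ALU @i7  | RAW+WAW r1
6. sll.ALU+st.MEM @i8&i9  | 2-wide
7. st.MEM+beq.BR @i10&i11  | 2-wide
8. or.ALU @i12  | tail

ISSUED = 8,9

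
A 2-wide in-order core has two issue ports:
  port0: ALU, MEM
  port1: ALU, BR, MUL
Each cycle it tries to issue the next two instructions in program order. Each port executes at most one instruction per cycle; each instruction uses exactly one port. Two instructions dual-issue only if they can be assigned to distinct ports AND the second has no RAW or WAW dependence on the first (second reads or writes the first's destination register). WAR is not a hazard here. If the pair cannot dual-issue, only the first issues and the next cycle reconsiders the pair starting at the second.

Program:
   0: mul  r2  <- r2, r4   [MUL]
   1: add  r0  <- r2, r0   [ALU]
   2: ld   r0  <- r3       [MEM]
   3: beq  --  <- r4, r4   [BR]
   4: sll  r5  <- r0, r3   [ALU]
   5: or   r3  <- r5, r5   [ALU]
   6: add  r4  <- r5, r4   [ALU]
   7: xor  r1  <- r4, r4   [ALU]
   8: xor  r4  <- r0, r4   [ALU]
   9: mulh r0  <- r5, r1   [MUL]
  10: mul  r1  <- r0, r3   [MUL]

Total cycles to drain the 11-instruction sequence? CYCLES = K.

t=0 i0:mul ; RAW r2
t=1 i1:add ; WAW r0
t=2 i2+i3:ld;beq ; pair
t=3 i4:sll ; RAW r5
t=4 i5+i6:or;add ; pair
t=5 i7+i8:xor;xor ; pair
t=6 i9:mulh ; no-port MUL/MUL
t=7 i10:mul ; tail

CYCLES = 8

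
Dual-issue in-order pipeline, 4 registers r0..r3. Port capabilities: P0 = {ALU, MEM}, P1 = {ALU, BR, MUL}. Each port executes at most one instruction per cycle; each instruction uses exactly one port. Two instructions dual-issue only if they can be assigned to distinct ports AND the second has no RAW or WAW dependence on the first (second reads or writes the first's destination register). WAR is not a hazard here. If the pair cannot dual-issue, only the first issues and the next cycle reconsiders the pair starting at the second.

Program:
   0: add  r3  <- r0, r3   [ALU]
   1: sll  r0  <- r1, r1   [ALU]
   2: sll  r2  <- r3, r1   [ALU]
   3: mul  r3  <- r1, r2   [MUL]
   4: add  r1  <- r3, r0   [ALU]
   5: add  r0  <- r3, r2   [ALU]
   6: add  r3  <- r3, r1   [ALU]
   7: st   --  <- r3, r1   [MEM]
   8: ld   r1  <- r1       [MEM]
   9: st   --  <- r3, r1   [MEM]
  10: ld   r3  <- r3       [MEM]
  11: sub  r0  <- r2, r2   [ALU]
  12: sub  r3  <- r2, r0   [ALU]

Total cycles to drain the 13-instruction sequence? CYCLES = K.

CYCLES = 10

0. add.ALU sll.ALU @i0+i1  | dual
1. sll.ALU @i2  | RAW r2
2. mul.MUL @i3  | RAW r3
3. add.ALU add.ALU @i4+i5  | dual
4. add.ALU @i6  | RAW r3
5. st.MEM @i7  | no-port MEM/MEM
6. ld.MEM @i8  | no-port MEM/MEM
7. st.MEM @i9  | no-port MEM/MEM
8. ld.MEM sub.ALU @i10+i11  | dual
9. sub.ALU @i12  | tail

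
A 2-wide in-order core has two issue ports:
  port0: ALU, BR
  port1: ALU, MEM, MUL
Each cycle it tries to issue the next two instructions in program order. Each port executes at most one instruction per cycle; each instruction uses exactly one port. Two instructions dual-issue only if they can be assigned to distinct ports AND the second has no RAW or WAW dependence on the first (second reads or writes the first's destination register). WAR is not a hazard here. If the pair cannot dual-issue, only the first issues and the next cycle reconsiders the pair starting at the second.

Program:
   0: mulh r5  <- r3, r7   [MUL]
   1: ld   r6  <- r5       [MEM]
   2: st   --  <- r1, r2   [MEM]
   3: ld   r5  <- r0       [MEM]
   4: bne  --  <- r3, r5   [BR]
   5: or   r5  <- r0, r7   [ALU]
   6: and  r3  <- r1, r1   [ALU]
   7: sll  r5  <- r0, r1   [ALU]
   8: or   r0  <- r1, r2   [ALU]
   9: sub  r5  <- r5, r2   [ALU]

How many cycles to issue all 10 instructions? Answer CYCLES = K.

0. mulh @i0  | no-port MUL/MEM
1. ld @i1  | no-port MEM/MEM
2. st @i2  | no-port MEM/MEM
3. ld @i3  | RAW r5
4. bne/or @i4+i5  | pair
5. and/sll @i6+i7  | pair
6. or/sub @i8+i9  | pair

CYCLES = 7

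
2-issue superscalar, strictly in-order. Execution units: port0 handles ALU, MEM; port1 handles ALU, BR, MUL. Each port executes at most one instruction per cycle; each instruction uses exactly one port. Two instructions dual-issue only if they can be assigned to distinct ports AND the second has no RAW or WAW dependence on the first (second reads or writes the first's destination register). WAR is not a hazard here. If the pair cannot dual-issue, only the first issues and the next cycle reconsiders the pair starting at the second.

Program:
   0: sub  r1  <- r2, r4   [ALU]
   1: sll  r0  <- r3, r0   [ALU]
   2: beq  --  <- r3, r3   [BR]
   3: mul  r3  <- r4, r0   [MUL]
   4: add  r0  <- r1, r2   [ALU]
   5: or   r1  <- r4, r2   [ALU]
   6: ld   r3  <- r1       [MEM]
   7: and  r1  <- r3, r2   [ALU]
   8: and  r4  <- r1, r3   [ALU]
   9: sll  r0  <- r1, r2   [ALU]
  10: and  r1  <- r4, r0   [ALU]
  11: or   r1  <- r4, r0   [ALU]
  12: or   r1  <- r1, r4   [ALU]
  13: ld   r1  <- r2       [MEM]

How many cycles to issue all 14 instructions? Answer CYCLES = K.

CYCLES = 11

c0: i0+i1 sub/sll  pair
c1: i2 beq  no-port BR/MUL
c2: i3+i4 mul/add  pair
c3: i5 or  RAW r1
c4: i6 ld  RAW r3
c5: i7 and  RAW r1
c6: i8+i9 and/sll  pair
c7: i10 and  WAW r1
c8: i11 or  RAW+WAW r1
c9: i12 or  WAW r1
c10: i13 ld  tail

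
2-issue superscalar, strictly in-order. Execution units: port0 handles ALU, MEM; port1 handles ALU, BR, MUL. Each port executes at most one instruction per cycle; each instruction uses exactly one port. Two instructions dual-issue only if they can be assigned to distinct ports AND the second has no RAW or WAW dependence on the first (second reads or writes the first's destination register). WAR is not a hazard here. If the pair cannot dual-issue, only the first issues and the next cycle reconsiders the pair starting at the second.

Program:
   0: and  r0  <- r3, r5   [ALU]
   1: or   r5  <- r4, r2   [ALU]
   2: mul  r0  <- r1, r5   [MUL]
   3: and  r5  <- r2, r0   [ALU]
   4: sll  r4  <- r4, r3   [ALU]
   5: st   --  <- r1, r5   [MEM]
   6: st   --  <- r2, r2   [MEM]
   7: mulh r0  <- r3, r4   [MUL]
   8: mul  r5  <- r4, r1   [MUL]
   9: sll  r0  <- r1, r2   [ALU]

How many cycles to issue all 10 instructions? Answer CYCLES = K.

CYCLES = 6

#0 head=0: and.ALU+or.ALU i0,i1 2-wide
#1 head=2: mul.MUL i2 RAW r0
#2 head=3: and.ALU+sll.ALU i3,i4 2-wide
#3 head=5: st.MEM i5 no-port MEM/MEM
#4 head=6: st.MEM+mulh.MUL i6,i7 2-wide
#5 head=8: mul.MUL+sll.ALU i8,i9 2-wide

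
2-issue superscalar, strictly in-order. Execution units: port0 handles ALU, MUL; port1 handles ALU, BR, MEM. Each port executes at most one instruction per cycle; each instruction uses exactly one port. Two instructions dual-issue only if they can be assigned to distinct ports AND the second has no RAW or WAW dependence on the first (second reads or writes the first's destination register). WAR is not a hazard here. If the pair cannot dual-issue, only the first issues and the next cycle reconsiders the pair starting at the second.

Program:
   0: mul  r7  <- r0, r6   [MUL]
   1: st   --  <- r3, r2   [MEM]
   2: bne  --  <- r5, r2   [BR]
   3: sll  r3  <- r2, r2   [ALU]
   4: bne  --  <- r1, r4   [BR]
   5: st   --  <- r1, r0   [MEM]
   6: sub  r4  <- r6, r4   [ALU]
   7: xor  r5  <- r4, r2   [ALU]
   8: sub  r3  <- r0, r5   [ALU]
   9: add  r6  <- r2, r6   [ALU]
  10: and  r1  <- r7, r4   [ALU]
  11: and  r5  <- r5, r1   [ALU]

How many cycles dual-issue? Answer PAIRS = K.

0. mul.MUL/st.MEM @i0/i1  | 2-wide
1. bne.BR/sll.ALU @i2/i3  | 2-wide
2. bne.BR @i4  | no-port BR/MEM
3. st.MEM/sub.ALU @i5/i6  | 2-wide
4. xor.ALU @i7  | RAW r5
5. sub.ALU/add.ALU @i8/i9  | 2-wide
6. and.ALU @i10  | RAW r1
7. and.ALU @i11  | tail

PAIRS = 4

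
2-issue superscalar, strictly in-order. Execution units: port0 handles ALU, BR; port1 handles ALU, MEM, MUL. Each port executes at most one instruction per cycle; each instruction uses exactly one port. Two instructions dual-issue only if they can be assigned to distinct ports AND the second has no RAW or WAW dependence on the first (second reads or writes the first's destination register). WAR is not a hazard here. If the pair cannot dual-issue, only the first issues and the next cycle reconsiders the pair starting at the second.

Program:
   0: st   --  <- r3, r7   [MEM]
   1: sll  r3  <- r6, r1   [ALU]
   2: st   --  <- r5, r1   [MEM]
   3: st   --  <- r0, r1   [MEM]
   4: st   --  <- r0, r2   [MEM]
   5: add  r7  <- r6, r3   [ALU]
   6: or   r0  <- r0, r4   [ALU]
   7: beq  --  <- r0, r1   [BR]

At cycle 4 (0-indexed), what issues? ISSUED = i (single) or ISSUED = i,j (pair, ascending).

ISSUED = 6

0. st.MEM+sll.ALU @i0,i1  | dual
1. st.MEM @i2  | no-port MEM/MEM
2. st.MEM @i3  | no-port MEM/MEM
3. st.MEM+add.ALU @i4,i5  | dual
4. or.ALU @i6  | RAW r0
5. beq.BR @i7  | tail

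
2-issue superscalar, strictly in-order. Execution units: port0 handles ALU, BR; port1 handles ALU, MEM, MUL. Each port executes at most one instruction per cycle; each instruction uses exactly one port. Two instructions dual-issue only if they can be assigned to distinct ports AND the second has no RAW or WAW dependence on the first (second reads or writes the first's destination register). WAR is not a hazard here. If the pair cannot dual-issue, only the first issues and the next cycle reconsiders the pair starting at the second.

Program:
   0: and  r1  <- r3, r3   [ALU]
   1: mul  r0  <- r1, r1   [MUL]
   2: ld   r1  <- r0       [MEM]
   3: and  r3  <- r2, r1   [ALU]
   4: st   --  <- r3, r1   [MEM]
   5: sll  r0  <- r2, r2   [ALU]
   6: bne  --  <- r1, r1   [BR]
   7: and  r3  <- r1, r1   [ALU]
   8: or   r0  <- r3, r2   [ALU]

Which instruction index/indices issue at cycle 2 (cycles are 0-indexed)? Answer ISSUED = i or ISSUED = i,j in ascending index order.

0. and.ALU @i0  | RAW r1
1. mul.MUL @i1  | no-port MUL/MEM
2. ld.MEM @i2  | RAW r1
3. and.ALU @i3  | RAW r3
4. st.MEM sll.ALU @i4&i5  | dual
5. bne.BR and.ALU @i6&i7  | dual
6. or.ALU @i8  | tail

ISSUED = 2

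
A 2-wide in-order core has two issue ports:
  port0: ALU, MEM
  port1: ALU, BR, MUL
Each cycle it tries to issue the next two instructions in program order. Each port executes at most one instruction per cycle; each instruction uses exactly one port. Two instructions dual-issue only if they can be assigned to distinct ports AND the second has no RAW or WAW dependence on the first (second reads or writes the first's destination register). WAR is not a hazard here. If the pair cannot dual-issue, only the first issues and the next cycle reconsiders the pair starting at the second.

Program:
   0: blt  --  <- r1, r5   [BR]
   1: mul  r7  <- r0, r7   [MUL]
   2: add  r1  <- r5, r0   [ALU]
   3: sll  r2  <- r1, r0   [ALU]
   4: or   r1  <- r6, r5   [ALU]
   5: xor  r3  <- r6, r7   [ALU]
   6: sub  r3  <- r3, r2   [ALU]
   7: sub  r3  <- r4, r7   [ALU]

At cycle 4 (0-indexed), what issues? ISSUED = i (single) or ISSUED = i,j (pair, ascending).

ISSUED = 6

[0] i0  blt  -- no-port BR/MUL
[1] i1&i2  mul add  -- pair
[2] i3&i4  sll or  -- pair
[3] i5  xor  -- RAW+WAW r3
[4] i6  sub  -- WAW r3
[5] i7  sub  -- tail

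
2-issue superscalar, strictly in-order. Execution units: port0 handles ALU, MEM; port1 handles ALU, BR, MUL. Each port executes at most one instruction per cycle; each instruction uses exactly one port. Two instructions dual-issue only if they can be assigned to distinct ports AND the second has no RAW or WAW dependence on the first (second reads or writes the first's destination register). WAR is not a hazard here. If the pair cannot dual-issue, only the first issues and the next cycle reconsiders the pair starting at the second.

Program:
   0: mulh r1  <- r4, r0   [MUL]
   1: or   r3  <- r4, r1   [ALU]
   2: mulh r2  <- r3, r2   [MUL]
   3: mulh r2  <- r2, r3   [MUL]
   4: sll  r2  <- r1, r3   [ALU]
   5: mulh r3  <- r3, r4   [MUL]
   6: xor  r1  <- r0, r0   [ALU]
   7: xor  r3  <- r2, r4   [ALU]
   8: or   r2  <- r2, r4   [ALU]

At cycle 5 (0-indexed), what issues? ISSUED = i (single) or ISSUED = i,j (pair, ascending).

ISSUED = 6,7

t=0 i0:mulh ; RAW r1
t=1 i1:or ; RAW r3
t=2 i2:mulh ; no-port MUL/MUL
t=3 i3:mulh ; WAW r2
t=4 i4/i5:sll/mulh ; 2-wide
t=5 i6/i7:xor/xor ; 2-wide
t=6 i8:or ; tail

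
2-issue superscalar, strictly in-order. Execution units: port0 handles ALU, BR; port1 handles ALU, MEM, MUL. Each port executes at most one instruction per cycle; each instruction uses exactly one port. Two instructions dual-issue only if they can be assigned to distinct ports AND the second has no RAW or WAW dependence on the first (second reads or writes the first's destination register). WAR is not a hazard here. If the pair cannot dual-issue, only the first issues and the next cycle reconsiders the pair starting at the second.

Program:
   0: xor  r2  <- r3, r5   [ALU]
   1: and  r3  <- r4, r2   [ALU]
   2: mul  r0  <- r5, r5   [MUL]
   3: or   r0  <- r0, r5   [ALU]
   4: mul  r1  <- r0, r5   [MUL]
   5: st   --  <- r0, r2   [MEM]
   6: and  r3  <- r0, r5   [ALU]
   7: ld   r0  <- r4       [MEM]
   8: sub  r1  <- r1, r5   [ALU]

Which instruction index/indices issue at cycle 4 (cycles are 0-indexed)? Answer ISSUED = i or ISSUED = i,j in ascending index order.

ISSUED = 5,6

0. xor @i0  | RAW r2
1. and/mul @i1+i2  | pair
2. or @i3  | RAW r0
3. mul @i4  | no-port MUL/MEM
4. st/and @i5+i6  | pair
5. ld/sub @i7+i8  | pair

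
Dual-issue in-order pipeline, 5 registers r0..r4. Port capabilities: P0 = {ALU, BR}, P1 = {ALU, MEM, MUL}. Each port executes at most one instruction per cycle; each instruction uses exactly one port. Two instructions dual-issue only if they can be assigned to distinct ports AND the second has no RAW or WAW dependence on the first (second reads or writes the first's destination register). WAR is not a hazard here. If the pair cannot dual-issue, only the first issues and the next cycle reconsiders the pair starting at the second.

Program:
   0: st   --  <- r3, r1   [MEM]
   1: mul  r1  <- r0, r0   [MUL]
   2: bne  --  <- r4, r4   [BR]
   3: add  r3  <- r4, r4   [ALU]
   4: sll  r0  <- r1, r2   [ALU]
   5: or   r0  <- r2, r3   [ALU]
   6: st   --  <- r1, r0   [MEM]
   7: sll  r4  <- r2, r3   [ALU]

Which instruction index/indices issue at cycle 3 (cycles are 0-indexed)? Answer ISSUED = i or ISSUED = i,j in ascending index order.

ISSUED = 5

[0] i0  st  -- no-port MEM/MUL
[1] i1/i2  mul+bne  -- pair
[2] i3/i4  add+sll  -- pair
[3] i5  or  -- RAW r0
[4] i6/i7  st+sll  -- pair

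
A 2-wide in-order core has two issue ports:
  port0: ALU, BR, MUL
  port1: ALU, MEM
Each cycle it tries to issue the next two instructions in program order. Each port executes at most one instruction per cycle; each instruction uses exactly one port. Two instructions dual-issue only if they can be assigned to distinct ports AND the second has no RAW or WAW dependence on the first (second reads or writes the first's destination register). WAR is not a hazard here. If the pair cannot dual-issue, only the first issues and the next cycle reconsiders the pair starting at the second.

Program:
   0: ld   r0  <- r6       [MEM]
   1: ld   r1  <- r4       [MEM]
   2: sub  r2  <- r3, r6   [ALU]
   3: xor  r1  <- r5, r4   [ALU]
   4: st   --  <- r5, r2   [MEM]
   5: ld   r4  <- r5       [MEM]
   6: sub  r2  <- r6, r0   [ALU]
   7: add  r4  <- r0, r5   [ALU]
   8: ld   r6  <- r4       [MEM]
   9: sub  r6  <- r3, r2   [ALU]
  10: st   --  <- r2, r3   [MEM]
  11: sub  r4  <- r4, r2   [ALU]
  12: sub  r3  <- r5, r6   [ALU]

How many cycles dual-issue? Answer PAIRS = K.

PAIRS = 5

  cy0 -> i0 (ld.MEM) no-port MEM/MEM
  cy1 -> i1/i2 (ld.MEM sub.ALU) dual
  cy2 -> i3/i4 (xor.ALU st.MEM) dual
  cy3 -> i5/i6 (ld.MEM sub.ALU) dual
  cy4 -> i7 (add.ALU) RAW r4
  cy5 -> i8 (ld.MEM) WAW r6
  cy6 -> i9/i10 (sub.ALU st.MEM) dual
  cy7 -> i11/i12 (sub.ALU sub.ALU) dual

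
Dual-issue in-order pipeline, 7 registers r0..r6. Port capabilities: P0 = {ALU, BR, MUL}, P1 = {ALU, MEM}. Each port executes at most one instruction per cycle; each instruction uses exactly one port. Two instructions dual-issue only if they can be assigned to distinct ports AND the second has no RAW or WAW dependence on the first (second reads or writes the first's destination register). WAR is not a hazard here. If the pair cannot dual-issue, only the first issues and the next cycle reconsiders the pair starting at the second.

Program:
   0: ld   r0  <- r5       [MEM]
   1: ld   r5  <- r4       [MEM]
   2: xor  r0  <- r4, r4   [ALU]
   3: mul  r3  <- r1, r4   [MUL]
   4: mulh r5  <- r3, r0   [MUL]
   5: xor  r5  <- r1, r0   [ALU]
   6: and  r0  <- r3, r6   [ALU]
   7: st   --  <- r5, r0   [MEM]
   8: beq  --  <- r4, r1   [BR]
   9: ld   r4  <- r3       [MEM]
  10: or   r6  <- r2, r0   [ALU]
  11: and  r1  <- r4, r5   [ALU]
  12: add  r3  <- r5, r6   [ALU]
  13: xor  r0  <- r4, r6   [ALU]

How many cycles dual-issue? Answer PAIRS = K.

PAIRS = 5

#0 head=0: ld i0 no-port MEM/MEM
#1 head=1: ld xor i1/i2 pair
#2 head=3: mul i3 no-port MUL/MUL
#3 head=4: mulh i4 WAW r5
#4 head=5: xor and i5/i6 pair
#5 head=7: st beq i7/i8 pair
#6 head=9: ld or i9/i10 pair
#7 head=11: and add i11/i12 pair
#8 head=13: xor i13 tail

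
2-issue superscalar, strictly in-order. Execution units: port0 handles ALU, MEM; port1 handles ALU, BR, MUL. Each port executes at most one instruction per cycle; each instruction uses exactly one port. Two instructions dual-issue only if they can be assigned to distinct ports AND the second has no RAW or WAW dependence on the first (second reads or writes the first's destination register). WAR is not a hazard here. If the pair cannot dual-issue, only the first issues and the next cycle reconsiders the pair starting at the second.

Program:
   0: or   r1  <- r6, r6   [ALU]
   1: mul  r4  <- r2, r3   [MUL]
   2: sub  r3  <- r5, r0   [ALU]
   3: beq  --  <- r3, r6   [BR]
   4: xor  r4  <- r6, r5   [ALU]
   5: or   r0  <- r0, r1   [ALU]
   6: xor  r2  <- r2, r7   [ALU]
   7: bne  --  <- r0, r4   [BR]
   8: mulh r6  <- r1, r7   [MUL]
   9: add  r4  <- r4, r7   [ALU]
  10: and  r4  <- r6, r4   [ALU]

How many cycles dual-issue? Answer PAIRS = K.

PAIRS = 4

[0] i0+i1  or.ALU/mul.MUL  -- 2-wide
[1] i2  sub.ALU  -- RAW r3
[2] i3+i4  beq.BR/xor.ALU  -- 2-wide
[3] i5+i6  or.ALU/xor.ALU  -- 2-wide
[4] i7  bne.BR  -- no-port BR/MUL
[5] i8+i9  mulh.MUL/add.ALU  -- 2-wide
[6] i10  and.ALU  -- tail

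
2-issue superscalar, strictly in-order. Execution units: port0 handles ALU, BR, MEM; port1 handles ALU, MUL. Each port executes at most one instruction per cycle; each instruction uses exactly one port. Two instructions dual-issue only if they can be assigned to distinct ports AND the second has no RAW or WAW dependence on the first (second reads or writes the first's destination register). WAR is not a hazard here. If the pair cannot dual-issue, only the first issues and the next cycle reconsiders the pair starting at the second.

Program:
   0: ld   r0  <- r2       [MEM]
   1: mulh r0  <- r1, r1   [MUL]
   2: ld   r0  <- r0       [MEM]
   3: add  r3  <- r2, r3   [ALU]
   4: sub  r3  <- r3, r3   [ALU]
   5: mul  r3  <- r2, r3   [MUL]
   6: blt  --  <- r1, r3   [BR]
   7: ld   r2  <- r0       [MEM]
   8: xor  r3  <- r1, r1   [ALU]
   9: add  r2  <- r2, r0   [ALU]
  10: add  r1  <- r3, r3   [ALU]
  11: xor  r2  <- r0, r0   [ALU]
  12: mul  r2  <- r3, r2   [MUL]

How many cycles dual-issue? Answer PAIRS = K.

c0: i0 ld.MEM  WAW r0
c1: i1 mulh.MUL  RAW+WAW r0
c2: i2+i3 ld.MEM/add.ALU  2-wide
c3: i4 sub.ALU  RAW+WAW r3
c4: i5 mul.MUL  RAW r3
c5: i6 blt.BR  no-port BR/MEM
c6: i7+i8 ld.MEM/xor.ALU  2-wide
c7: i9+i10 add.ALU/add.ALU  2-wide
c8: i11 xor.ALU  RAW+WAW r2
c9: i12 mul.MUL  tail

PAIRS = 3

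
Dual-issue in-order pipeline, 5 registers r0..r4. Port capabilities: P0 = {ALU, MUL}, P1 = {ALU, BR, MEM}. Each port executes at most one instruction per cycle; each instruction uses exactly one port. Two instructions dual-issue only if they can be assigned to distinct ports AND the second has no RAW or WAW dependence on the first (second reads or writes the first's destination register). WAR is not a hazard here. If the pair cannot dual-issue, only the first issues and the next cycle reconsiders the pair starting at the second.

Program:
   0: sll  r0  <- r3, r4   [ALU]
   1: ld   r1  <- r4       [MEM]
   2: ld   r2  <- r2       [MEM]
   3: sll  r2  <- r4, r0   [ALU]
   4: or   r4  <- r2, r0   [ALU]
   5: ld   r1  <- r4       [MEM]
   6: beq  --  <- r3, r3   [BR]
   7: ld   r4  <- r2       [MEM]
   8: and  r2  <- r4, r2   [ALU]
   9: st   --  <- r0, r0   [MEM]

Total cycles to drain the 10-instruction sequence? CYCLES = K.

#0 head=0: sll+ld i0+i1 2-wide
#1 head=2: ld i2 WAW r2
#2 head=3: sll i3 RAW r2
#3 head=4: or i4 RAW r4
#4 head=5: ld i5 no-port MEM/BR
#5 head=6: beq i6 no-port BR/MEM
#6 head=7: ld i7 RAW r4
#7 head=8: and+st i8+i9 2-wide

CYCLES = 8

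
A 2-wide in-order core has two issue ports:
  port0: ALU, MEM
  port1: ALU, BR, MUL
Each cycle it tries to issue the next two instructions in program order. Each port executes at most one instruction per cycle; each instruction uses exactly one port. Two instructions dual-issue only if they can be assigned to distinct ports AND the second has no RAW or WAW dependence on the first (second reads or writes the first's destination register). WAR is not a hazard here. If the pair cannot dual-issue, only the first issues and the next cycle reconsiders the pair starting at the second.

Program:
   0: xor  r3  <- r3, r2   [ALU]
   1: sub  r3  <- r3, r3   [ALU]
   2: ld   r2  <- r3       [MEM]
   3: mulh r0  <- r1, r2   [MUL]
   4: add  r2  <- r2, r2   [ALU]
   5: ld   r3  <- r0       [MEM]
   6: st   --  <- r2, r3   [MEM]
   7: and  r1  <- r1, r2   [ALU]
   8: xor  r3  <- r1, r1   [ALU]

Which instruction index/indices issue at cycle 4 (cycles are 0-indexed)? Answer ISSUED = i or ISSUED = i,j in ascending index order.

ISSUED = 5

t=0 i0:xor ; RAW+WAW r3
t=1 i1:sub ; RAW r3
t=2 i2:ld ; RAW r2
t=3 i3+i4:mulh/add ; 2-wide
t=4 i5:ld ; no-port MEM/MEM
t=5 i6+i7:st/and ; 2-wide
t=6 i8:xor ; tail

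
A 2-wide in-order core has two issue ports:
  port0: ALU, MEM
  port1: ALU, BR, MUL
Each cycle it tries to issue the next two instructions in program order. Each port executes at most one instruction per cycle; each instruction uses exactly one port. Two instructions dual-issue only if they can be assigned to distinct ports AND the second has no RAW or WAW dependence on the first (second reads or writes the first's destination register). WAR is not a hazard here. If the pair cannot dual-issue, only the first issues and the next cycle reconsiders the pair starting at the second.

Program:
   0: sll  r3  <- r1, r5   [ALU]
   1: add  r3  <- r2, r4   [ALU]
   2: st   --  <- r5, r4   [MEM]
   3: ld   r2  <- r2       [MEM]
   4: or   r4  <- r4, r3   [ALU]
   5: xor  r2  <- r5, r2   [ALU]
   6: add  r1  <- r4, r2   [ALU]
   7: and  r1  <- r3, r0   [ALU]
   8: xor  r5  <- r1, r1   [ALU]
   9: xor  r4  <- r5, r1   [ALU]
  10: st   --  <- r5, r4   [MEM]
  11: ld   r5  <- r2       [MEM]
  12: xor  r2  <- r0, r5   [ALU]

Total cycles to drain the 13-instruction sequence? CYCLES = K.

CYCLES = 11

0. sll @i0  | WAW r3
1. add+st @i1,i2  | pair
2. ld+or @i3,i4  | pair
3. xor @i5  | RAW r2
4. add @i6  | WAW r1
5. and @i7  | RAW r1
6. xor @i8  | RAW r5
7. xor @i9  | RAW r4
8. st @i10  | no-port MEM/MEM
9. ld @i11  | RAW r5
10. xor @i12  | tail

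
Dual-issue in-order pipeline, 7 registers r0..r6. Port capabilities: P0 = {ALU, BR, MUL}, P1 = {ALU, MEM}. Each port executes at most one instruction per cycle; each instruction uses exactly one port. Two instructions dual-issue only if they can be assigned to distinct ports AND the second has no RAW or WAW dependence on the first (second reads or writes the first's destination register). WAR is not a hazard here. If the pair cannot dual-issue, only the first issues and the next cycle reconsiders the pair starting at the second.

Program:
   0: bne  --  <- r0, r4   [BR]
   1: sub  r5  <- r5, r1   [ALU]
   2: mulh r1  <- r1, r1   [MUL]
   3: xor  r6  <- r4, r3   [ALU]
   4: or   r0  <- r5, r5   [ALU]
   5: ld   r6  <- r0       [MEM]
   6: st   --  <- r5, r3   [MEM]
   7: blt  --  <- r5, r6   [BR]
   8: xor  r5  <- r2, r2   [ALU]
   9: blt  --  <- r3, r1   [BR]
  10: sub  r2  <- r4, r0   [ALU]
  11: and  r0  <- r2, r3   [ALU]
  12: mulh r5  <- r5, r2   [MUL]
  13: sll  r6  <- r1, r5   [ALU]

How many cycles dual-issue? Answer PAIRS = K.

0. bne.BR/sub.ALU @i0&i1  | dual
1. mulh.MUL/xor.ALU @i2&i3  | dual
2. or.ALU @i4  | RAW r0
3. ld.MEM @i5  | no-port MEM/MEM
4. st.MEM/blt.BR @i6&i7  | dual
5. xor.ALU/blt.BR @i8&i9  | dual
6. sub.ALU @i10  | RAW r2
7. and.ALU/mulh.MUL @i11&i12  | dual
8. sll.ALU @i13  | tail

PAIRS = 5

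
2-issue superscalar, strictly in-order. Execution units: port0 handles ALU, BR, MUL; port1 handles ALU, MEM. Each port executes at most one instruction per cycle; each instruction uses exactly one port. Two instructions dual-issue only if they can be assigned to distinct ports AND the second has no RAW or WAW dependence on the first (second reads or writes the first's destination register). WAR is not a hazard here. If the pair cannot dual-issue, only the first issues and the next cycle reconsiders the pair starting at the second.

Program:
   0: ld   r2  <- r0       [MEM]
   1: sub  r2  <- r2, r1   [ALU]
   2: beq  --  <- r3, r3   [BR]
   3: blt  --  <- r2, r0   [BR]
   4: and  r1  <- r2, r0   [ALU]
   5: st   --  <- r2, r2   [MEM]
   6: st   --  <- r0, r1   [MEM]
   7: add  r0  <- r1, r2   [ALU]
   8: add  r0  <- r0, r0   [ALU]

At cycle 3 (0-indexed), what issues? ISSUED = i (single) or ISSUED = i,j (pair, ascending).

c0: i0 ld.MEM  RAW+WAW r2
c1: i1+i2 sub.ALU;beq.BR  pair
c2: i3+i4 blt.BR;and.ALU  pair
c3: i5 st.MEM  no-port MEM/MEM
c4: i6+i7 st.MEM;add.ALU  pair
c5: i8 add.ALU  tail

ISSUED = 5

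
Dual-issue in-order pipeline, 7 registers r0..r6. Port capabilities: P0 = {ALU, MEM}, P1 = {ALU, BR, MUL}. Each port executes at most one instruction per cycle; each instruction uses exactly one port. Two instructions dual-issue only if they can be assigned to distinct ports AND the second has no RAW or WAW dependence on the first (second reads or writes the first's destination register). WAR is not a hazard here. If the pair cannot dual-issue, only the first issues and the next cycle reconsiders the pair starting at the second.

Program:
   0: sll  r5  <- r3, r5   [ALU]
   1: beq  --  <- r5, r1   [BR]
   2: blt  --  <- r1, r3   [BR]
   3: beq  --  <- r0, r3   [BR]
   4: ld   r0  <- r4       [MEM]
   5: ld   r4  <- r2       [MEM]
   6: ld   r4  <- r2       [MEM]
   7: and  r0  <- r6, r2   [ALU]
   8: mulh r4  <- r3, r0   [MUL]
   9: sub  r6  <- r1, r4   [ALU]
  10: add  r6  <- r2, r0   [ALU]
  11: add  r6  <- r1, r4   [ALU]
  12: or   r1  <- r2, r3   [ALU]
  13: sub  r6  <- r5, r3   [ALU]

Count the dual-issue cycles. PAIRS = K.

PAIRS = 3

  cy0 -> i0 (sll) RAW r5
  cy1 -> i1 (beq) no-port BR/BR
  cy2 -> i2 (blt) no-port BR/BR
  cy3 -> i3&i4 (beq+ld) pair
  cy4 -> i5 (ld) no-port MEM/MEM
  cy5 -> i6&i7 (ld+and) pair
  cy6 -> i8 (mulh) RAW r4
  cy7 -> i9 (sub) WAW r6
  cy8 -> i10 (add) WAW r6
  cy9 -> i11&i12 (add+or) pair
  cy10 -> i13 (sub) tail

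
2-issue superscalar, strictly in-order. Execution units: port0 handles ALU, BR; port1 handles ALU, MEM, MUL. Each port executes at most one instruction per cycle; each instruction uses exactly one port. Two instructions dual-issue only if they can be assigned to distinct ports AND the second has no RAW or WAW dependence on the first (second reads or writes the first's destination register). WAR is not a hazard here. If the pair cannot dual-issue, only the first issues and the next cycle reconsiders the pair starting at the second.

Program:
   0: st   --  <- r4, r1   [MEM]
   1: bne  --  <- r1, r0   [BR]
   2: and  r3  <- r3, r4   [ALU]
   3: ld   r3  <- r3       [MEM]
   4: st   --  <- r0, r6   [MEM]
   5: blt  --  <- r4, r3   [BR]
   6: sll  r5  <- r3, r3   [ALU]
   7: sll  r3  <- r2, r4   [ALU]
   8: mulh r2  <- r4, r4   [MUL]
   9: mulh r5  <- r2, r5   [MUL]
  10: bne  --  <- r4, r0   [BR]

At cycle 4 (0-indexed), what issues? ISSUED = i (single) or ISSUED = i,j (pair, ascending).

ISSUED = 6,7

  cy0 -> i0+i1 (st.MEM;bne.BR) dual
  cy1 -> i2 (and.ALU) RAW+WAW r3
  cy2 -> i3 (ld.MEM) no-port MEM/MEM
  cy3 -> i4+i5 (st.MEM;blt.BR) dual
  cy4 -> i6+i7 (sll.ALU;sll.ALU) dual
  cy5 -> i8 (mulh.MUL) no-port MUL/MUL
  cy6 -> i9+i10 (mulh.MUL;bne.BR) dual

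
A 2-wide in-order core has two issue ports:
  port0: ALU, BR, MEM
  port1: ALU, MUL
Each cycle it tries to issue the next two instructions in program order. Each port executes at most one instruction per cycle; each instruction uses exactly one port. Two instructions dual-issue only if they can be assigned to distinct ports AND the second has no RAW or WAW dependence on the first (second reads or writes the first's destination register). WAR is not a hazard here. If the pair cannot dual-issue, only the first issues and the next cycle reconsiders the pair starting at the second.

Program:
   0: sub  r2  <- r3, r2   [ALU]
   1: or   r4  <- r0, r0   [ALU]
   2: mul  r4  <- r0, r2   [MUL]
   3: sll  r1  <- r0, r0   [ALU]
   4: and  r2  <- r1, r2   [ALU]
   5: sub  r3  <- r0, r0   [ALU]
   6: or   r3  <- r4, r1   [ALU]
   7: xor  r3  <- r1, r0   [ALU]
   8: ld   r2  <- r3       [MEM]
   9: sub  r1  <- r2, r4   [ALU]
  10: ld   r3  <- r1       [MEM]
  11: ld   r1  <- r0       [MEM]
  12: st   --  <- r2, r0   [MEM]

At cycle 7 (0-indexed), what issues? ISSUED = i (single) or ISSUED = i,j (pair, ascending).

ISSUED = 10

  cy0 -> i0+i1 (sub.ALU or.ALU) pair
  cy1 -> i2+i3 (mul.MUL sll.ALU) pair
  cy2 -> i4+i5 (and.ALU sub.ALU) pair
  cy3 -> i6 (or.ALU) WAW r3
  cy4 -> i7 (xor.ALU) RAW r3
  cy5 -> i8 (ld.MEM) RAW r2
  cy6 -> i9 (sub.ALU) RAW r1
  cy7 -> i10 (ld.MEM) no-port MEM/MEM
  cy8 -> i11 (ld.MEM) no-port MEM/MEM
  cy9 -> i12 (st.MEM) tail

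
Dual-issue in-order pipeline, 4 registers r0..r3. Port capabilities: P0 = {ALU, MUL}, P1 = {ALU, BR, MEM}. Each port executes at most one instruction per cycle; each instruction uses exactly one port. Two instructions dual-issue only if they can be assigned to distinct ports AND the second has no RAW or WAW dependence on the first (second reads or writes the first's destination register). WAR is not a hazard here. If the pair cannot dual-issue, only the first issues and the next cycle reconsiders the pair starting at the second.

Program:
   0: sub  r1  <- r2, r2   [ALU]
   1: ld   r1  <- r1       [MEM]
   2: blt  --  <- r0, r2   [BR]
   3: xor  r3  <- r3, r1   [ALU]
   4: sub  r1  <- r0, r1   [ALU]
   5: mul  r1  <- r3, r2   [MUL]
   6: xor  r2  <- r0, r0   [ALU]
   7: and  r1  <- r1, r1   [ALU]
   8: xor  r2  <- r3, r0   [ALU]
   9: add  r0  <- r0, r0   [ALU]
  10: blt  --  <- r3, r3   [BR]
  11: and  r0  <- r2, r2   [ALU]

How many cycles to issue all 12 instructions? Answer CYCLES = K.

CYCLES = 8

0. sub.ALU @i0  | RAW+WAW r1
1. ld.MEM @i1  | no-port MEM/BR
2. blt.BR/xor.ALU @i2/i3  | pair
3. sub.ALU @i4  | WAW r1
4. mul.MUL/xor.ALU @i5/i6  | pair
5. and.ALU/xor.ALU @i7/i8  | pair
6. add.ALU/blt.BR @i9/i10  | pair
7. and.ALU @i11  | tail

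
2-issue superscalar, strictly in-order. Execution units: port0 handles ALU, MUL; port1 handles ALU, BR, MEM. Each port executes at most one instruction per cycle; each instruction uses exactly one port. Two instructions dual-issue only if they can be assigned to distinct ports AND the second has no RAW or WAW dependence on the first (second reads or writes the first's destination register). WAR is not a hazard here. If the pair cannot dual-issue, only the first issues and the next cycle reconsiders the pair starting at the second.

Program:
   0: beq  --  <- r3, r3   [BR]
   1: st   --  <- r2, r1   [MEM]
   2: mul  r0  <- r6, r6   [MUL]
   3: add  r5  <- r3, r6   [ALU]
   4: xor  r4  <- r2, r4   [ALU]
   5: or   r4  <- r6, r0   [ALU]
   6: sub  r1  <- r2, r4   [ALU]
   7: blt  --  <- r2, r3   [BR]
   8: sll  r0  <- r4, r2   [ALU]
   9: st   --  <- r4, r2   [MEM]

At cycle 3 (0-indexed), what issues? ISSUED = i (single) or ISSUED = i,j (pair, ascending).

ISSUED = 5

0. beq.BR @i0  | no-port BR/MEM
1. st.MEM mul.MUL @i1&i2  | dual
2. add.ALU xor.ALU @i3&i4  | dual
3. or.ALU @i5  | RAW r4
4. sub.ALU blt.BR @i6&i7  | dual
5. sll.ALU st.MEM @i8&i9  | dual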